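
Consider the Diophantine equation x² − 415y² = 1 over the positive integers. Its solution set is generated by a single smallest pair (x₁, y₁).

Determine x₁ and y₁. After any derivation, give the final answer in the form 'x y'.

[20; 2,1,2,4,6,…,1,2,40] for √415; ℓ=16 ⇒ convergent index 15
i=0: a=20 ⇒ p=20, q=1
…
i=3: a=2 ⇒ p=163, q=8
i=4: a=4 ⇒ p=713, q=35
i=5: a=6 ⇒ p=4441, q=218
i=6: a=1 ⇒ p=5154, q=253
i=7: a=1 ⇒ p=9595, q=471
i=8: a=3 ⇒ p=33939, q=1666
…
i=10: a=1 ⇒ p=77473, q=3803
i=11: a=6 ⇒ p=508372, q=24955
i=12: a=4 ⇒ p=2110961, q=103623
i=13: a=2 ⇒ p=4730294, q=232201
i=14: a=1 ⇒ p=6841255, q=335824
i=15: a=2 ⇒ p=18412804, q=903849
→ (18412804, 903849).  Check: 18412804²=339031351142416, 415·903849²=339031351142415, difference 1.

18412804 903849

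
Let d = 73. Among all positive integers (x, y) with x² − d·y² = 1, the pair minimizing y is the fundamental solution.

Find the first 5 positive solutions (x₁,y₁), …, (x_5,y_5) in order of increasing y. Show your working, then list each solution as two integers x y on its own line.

√73 = [8; 1,1,5,5,1,1,16, …], period ℓ=7 (odd) → k=13
step 0: (8, 1)  from 8·(1,0) + (0,1)
step 1: (9, 1)  from 1·(8,1) + (1,0)
step 2: (17, 2)  from 1·(9,1) + (8,1)
step 3: (94, 11)  from 5·(17,2) + (9,1)
step 4: (487, 57)  from 5·(94,11) + (17,2)
…
step 7: (17669, 2068)  from 16·(1068,125) + (581,68)
…
step 9: (36406, 4261)  from 1·(18737,2193) + (17669,2068)
step 10: (200767, 23498)  from 5·(36406,4261) + (18737,2193)
step 11: (1040241, 121751)  from 5·(200767,23498) + (36406,4261)
step 12: (1241008, 145249)  from 1·(1040241,121751) + (200767,23498)
step 13: (2281249, 267000)  from 1·(1241008,145249) + (1040241,121751)
(x₁, y₁) = (2281249, 267000);  2281249² − 73·267000² = 1 ✓
(x_2, y_2) = (2281249·2281249 + 73·267000·267000, 2281249·267000 + 267000·2281249) = (10408194000001, 1218186966000)
(x_3, y_3) = (2281249·10408194000001 + 73·267000·1218186966000, 2281249·1218186966000 + 267000·10408194000001) = (47487364308614281249, 5557975596000801000)
(x_4, y_4) = (2281249·47487364308614281249 + 73·267000·5557975596000801000, 2281249·5557975596000801000 + 267000·47487364308614281249) = (216661004683313632776000001, 25358252540801244373932000)
(x_5, y_5) = (2281249·216661004683313632776000001 + 73·267000·25358252540801244373932000, 2281249·25358252540801244373932000 + 267000·216661004683313632776000001) = (988515400545561595548925838281249, 115696976500895037877980001335000)

2281249 267000
10408194000001 1218186966000
47487364308614281249 5557975596000801000
216661004683313632776000001 25358252540801244373932000
988515400545561595548925838281249 115696976500895037877980001335000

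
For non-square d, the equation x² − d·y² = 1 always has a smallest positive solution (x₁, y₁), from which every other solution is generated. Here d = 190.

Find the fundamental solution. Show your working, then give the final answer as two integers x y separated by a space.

52021 3774

√190 = [13; 1,3,1,1,1,…,3,1,26, …], period ℓ=14 (even) → k=13
a_0=13:  p_0=13·1+0=13,  q_0=13·0+1=1
a_1=1:  p_1=1·13+1=14,  q_1=1·1+0=1
a_2=3:  p_2=3·14+13=55,  q_2=3·1+1=4
a_3=1:  p_3=1·55+14=69,  q_3=1·4+1=5
a_4=1:  p_4=1·69+55=124,  q_4=1·5+4=9
a_5=1:  p_5=1·124+69=193,  q_5=1·9+5=14
a_6=2:  p_6=2·193+124=510,  q_6=2·14+9=37
a_7=2:  p_7=2·510+193=1213,  q_7=2·37+14=88
a_8=2:  p_8=2·1213+510=2936,  q_8=2·88+37=213
a_9=1:  p_9=1·2936+1213=4149,  q_9=1·213+88=301
a_10=1:  p_10=1·4149+2936=7085,  q_10=1·301+213=514
a_11=1:  p_11=1·7085+4149=11234,  q_11=1·514+301=815
a_12=3:  p_12=3·11234+7085=40787,  q_12=3·815+514=2959
a_13=1:  p_13=1·40787+11234=52021,  q_13=1·2959+815=3774
(x₁, y₁) = (52021, 3774);  52021² − 190·3774² = 1 ✓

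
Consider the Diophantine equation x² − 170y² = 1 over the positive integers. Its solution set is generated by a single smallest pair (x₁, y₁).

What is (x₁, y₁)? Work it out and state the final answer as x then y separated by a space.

d=170: √d = [13; 26] (ℓ=1, odd), read p_1/q_1
step 0: (13, 1)  from 13·(1,0) + (0,1)
step 1: (339, 26)  from 26·(13,1) + (1,0)
→ (339, 26).  Check: 339²=114921, 170·26²=114920, difference 1.

339 26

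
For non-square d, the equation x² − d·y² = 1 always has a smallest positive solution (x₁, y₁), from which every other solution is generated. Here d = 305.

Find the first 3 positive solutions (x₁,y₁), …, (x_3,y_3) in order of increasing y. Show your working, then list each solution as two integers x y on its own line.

489 28
478241 27384
467719209 26781524

√305 = [17; 2,6,2,34, …], period ℓ=4 (even) → k=3
i=0: a=17 ⇒ p=17, q=1
i=1: a=2 ⇒ p=35, q=2
i=2: a=6 ⇒ p=227, q=13
i=3: a=2 ⇒ p=489, q=28
fundamental: x₁=489, y₁=28  (since 239121 − 305·784 = 1)
n=2: (489,28)∘(489,28) = (489·489+305·28·28, 489·28+28·489) = (478241,27384)
n=3: (478241,27384)∘(489,28) = (489·478241+305·28·27384, 489·27384+28·478241) = (467719209,26781524)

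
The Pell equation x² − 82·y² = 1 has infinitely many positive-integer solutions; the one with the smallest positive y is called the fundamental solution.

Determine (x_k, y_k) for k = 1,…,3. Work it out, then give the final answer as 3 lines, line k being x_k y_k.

√82 = [9; 18, …], period ℓ=1 (odd) → k=1
step 0: (9, 1)  from 9·(1,0) + (0,1)
step 1: (163, 18)  from 18·(9,1) + (1,0)
fundamental: x₁=163, y₁=18  (since 26569 − 82·324 = 1)
n=2: (163,18)∘(163,18) = (163·163+82·18·18, 163·18+18·163) = (53137,5868)
n=3: (53137,5868)∘(163,18) = (163·53137+82·18·5868, 163·5868+18·53137) = (17322499,1912950)

163 18
53137 5868
17322499 1912950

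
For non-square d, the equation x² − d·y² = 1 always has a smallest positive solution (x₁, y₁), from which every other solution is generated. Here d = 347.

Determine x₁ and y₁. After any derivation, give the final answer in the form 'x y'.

641602 34443

[18; 1,1,1,2,4,…,1,1,36] for √347; ℓ=14 ⇒ convergent index 13
a_0=18:  p_0=18·1+0=18,  q_0=18·0+1=1
…
a_2=1:  p_2=1·19+18=37,  q_2=1·1+1=2
…
a_4=2:  p_4=2·56+37=149,  q_4=2·3+2=8
a_5=4:  p_5=4·149+56=652,  q_5=4·8+3=35
a_6=1:  p_6=1·652+149=801,  q_6=1·35+8=43
…
a_8=1:  p_8=1·14269+801=15070,  q_8=1·766+43=809
…
a_10=2:  p_10=2·74549+15070=164168,  q_10=2·4002+809=8813
a_11=1:  p_11=1·164168+74549=238717,  q_11=1·8813+4002=12815
a_12=1:  p_12=1·238717+164168=402885,  q_12=1·12815+8813=21628
a_13=1:  p_13=1·402885+238717=641602,  q_13=1·21628+12815=34443
(x₁, y₁) = (641602, 34443);  641602² − 347·34443² = 1 ✓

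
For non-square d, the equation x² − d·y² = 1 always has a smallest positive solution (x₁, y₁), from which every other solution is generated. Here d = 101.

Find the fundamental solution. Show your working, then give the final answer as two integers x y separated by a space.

201 20

d=101: √d = [10; 20] (ℓ=1, odd), read p_1/q_1
a_0=10:  p_0=10·1+0=10,  q_0=10·0+1=1
a_1=20:  p_1=20·10+1=201,  q_1=20·1+0=20
→ (201, 20).  Check: 201²=40401, 101·20²=40400, difference 1.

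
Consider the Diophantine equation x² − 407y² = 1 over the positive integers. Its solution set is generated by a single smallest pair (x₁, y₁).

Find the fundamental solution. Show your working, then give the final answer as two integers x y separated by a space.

2663 132

√407 = [20; 5,1,2,1,5,40, …], period ℓ=6 (even) → k=5
step 0: (20, 1)  from 20·(1,0) + (0,1)
step 1: (101, 5)  from 5·(20,1) + (1,0)
…
step 4: (464, 23)  from 1·(343,17) + (121,6)
step 5: (2663, 132)  from 5·(464,23) + (343,17)
→ (2663, 132).  Check: 2663²=7091569, 407·132²=7091568, difference 1.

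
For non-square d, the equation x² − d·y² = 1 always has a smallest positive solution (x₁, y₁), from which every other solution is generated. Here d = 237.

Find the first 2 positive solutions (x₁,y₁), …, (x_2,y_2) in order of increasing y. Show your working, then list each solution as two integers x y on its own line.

228151 14820
104105757601 6762395640

d=237: √d = [15; 2,1,1,7,10,7,1,1,2,30] (ℓ=10, even), read p_9/q_9
i=0: a=15 ⇒ p=15, q=1
…
i=2: a=1 ⇒ p=46, q=3
…
i=4: a=7 ⇒ p=585, q=38
i=5: a=10 ⇒ p=5927, q=385
i=6: a=7 ⇒ p=42074, q=2733
i=7: a=1 ⇒ p=48001, q=3118
i=8: a=1 ⇒ p=90075, q=5851
i=9: a=2 ⇒ p=228151, q=14820
(x₁, y₁) = (228151, 14820);  228151² − 237·14820² = 1 ✓
n=2: (228151,14820)∘(228151,14820) = (228151·228151+237·14820·14820, 228151·14820+14820·228151) = (104105757601,6762395640)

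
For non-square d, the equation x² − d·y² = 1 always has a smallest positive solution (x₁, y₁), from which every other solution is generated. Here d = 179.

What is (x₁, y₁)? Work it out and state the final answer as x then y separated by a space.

√179 = [13; 2,1,1,1,3,…,1,2,26, …], period ℓ=14 (even) → k=13
a_0=13:  p_0=13·1+0=13,  q_0=13·0+1=1
…
a_9=3:  p_9=3·137042+26999=438125,  q_9=3·10243+2018=32747
a_10=1:  p_10=1·438125+137042=575167,  q_10=1·32747+10243=42990
…
a_12=1:  p_12=1·1013292+575167=1588459,  q_12=1·75737+42990=118727
a_13=2:  p_13=2·1588459+1013292=4190210,  q_13=2·118727+75737=313191
fundamental: x₁=4190210, y₁=313191  (since 17557859844100 − 179·98088602481 = 1)

4190210 313191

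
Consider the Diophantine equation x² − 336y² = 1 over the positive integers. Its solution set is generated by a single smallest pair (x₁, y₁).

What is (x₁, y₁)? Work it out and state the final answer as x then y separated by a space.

55 3

d=336: √d = [18; 3,36] (ℓ=2, even), read p_1/q_1
k=0  a_k=18  p_k/q_k = 18/1
k=1  a_k=3  p_k/q_k = 55/3
fundamental: x₁=55, y₁=3  (since 3025 − 336·9 = 1)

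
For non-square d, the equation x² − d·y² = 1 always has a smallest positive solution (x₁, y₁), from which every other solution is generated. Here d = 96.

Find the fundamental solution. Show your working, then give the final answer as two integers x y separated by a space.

49 5

d=96: √d = [9; 1,3,1,18] (ℓ=4, even), read p_3/q_3
i=0: a=9 ⇒ p=9, q=1
…
i=2: a=3 ⇒ p=39, q=4
i=3: a=1 ⇒ p=49, q=5
→ (49, 5).  Check: 49²=2401, 96·5²=2400, difference 1.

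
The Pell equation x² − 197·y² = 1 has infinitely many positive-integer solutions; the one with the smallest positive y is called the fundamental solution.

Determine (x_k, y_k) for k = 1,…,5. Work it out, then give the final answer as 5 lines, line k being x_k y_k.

393 28
308897 22008
242792649 17298260
190834713217 13596410352
149995841795913 10686761238412

√197 = [14; 28, …], period ℓ=1 (odd) → k=1
step 0: (14, 1)  from 14·(1,0) + (0,1)
step 1: (393, 28)  from 28·(14,1) + (1,0)
→ (393, 28).  Check: 393²=154449, 197·28²=154448, difference 1.
k=2:  x_2 = 393·393+197·28·28 = 308897,  y_2 = 393·28+28·393 = 22008
k=3:  x_3 = 393·308897+197·28·22008 = 242792649,  y_3 = 393·22008+28·308897 = 17298260
k=4:  x_4 = 393·242792649+197·28·17298260 = 190834713217,  y_4 = 393·17298260+28·242792649 = 13596410352
k=5:  x_5 = 393·190834713217+197·28·13596410352 = 149995841795913,  y_5 = 393·13596410352+28·190834713217 = 10686761238412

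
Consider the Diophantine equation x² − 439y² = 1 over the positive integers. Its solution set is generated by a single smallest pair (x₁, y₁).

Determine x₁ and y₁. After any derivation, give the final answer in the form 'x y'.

440 21

√439 → a₀=20, period (1,19,1,40); ℓ=4 even so k=3
i=0: a=20 ⇒ p=20, q=1
…
i=2: a=19 ⇒ p=419, q=20
i=3: a=1 ⇒ p=440, q=21
→ (440, 21).  Check: 440²=193600, 439·21²=193599, difference 1.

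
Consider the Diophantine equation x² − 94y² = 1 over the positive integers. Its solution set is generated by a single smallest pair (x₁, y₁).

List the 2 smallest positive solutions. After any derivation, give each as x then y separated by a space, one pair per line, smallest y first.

2143295 221064
9187426914049 947610731760

√94 = [9; 1,2,3,1,1,…,2,1,18, …], period ℓ=16 (even) → k=15
k=0  a_k=9  p_k/q_k = 9/1
…
k=3  a_k=3  p_k/q_k = 97/10
…
k=6  a_k=5  p_k/q_k = 1241/128
k=7  a_k=1  p_k/q_k = 1464/151
…
k=9  a_k=1  p_k/q_k = 14417/1487
k=10  a_k=5  p_k/q_k = 85038/8771
k=11  a_k=1  p_k/q_k = 99455/10258
k=12  a_k=1  p_k/q_k = 184493/19029
…
k=14  a_k=2  p_k/q_k = 1490361/153719
k=15  a_k=1  p_k/q_k = 2143295/221064
→ (2143295, 221064).  Check: 2143295²=4593713457025, 94·221064²=4593713457024, difference 1.
n=2: (2143295,221064)∘(2143295,221064) = (2143295·2143295+94·221064·221064, 2143295·221064+221064·2143295) = (9187426914049,947610731760)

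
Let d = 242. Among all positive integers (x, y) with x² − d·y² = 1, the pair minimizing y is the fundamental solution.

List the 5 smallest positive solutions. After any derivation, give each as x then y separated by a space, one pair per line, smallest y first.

19601 1260
768398401 49394520
30122754096401 1936363971780
1180872205318713601 75909340372325040
46292552162781456490001 2975797959339522246300

[15; 1,1,3,1,14,1,3,1,1,30] for √242; ℓ=10 ⇒ convergent index 9
k=0  a_k=15  p_k/q_k = 15/1
k=1  a_k=1  p_k/q_k = 16/1
k=2  a_k=1  p_k/q_k = 31/2
k=3  a_k=3  p_k/q_k = 109/7
…
k=5  a_k=14  p_k/q_k = 2069/133
k=6  a_k=1  p_k/q_k = 2209/142
k=7  a_k=3  p_k/q_k = 8696/559
k=8  a_k=1  p_k/q_k = 10905/701
k=9  a_k=1  p_k/q_k = 19601/1260
→ (19601, 1260).  Check: 19601²=384199201, 242·1260²=384199200, difference 1.
(19601+1260√242)^2 = 768398401 + 49394520√242
(19601+1260√242)^3 = 30122754096401 + 1936363971780√242
(19601+1260√242)^4 = 1180872205318713601 + 75909340372325040√242
(19601+1260√242)^5 = 46292552162781456490001 + 2975797959339522246300√242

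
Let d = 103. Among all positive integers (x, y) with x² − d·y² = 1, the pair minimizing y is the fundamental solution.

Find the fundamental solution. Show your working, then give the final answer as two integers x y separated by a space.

√103 = [10; 6,1,2,1,1,9,1,1,2,1,6,20, …], period ℓ=12 (even) → k=11
a_0=10:  p_0=10·1+0=10,  q_0=10·0+1=1
…
a_2=1:  p_2=1·61+10=71,  q_2=1·6+1=7
a_3=2:  p_3=2·71+61=203,  q_3=2·7+6=20
a_4=1:  p_4=1·203+71=274,  q_4=1·20+7=27
a_5=1:  p_5=1·274+203=477,  q_5=1·27+20=47
a_6=9:  p_6=9·477+274=4567,  q_6=9·47+27=450
a_7=1:  p_7=1·4567+477=5044,  q_7=1·450+47=497
a_8=1:  p_8=1·5044+4567=9611,  q_8=1·497+450=947
a_9=2:  p_9=2·9611+5044=24266,  q_9=2·947+497=2391
a_10=1:  p_10=1·24266+9611=33877,  q_10=1·2391+947=3338
a_11=6:  p_11=6·33877+24266=227528,  q_11=6·3338+2391=22419
→ (227528, 22419).  Check: 227528²=51768990784, 103·22419²=51768990783, difference 1.

227528 22419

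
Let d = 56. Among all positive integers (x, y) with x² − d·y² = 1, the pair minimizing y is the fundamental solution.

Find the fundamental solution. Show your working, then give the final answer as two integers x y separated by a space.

d=56: √d = [7; 2,14] (ℓ=2, even), read p_1/q_1
i=0: a=7 ⇒ p=7, q=1
i=1: a=2 ⇒ p=15, q=2
(x₁, y₁) = (15, 2);  15² − 56·2² = 1 ✓

15 2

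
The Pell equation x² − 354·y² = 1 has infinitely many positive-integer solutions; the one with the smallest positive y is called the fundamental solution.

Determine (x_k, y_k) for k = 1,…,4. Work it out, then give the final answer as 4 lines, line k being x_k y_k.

258065 13716
133195088449 7079239080
68745981000924305 3653807666346684
35481863173873866451201 1885839750824434773840

√354 = [18; 1,4,2,2,18,2,2,4,1,36, …], period ℓ=10 (even) → k=9
i=0: a=18 ⇒ p=18, q=1
…
i=2: a=4 ⇒ p=94, q=5
i=3: a=2 ⇒ p=207, q=11
…
i=5: a=18 ⇒ p=9351, q=497
i=6: a=2 ⇒ p=19210, q=1021
i=7: a=2 ⇒ p=47771, q=2539
i=8: a=4 ⇒ p=210294, q=11177
i=9: a=1 ⇒ p=258065, q=13716
(x₁, y₁) = (258065, 13716);  258065² − 354·13716² = 1 ✓
(x_2, y_2) = (258065·258065 + 354·13716·13716, 258065·13716 + 13716·258065) = (133195088449, 7079239080)
(x_3, y_3) = (258065·133195088449 + 354·13716·7079239080, 258065·7079239080 + 13716·133195088449) = (68745981000924305, 3653807666346684)
(x_4, y_4) = (258065·68745981000924305 + 354·13716·3653807666346684, 258065·3653807666346684 + 13716·68745981000924305) = (35481863173873866451201, 1885839750824434773840)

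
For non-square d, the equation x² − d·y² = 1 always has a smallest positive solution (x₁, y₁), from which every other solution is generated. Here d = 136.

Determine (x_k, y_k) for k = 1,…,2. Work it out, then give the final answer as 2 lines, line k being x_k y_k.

[11; 1,1,1,22] for √136; ℓ=4 ⇒ convergent index 3
step 0: (11, 1)  from 11·(1,0) + (0,1)
…
step 2: (23, 2)  from 1·(12,1) + (11,1)
step 3: (35, 3)  from 1·(23,2) + (12,1)
fundamental: x₁=35, y₁=3  (since 1225 − 136·9 = 1)
(x_2, y_2) = (35·35 + 136·3·3, 35·3 + 3·35) = (2449, 210)

35 3
2449 210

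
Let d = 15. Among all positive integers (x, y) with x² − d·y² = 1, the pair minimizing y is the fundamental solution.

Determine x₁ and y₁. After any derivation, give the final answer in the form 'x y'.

[3; 1,6] for √15; ℓ=2 ⇒ convergent index 1
k=0  a_k=3  p_k/q_k = 3/1
k=1  a_k=1  p_k/q_k = 4/1
→ (4, 1).  Check: 4²=16, 15·1²=15, difference 1.

4 1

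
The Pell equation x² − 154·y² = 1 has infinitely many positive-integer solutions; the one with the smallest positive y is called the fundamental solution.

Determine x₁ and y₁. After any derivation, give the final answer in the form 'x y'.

21295 1716

√154 → a₀=12, period (2,2,3,1,2,1,3,2,2,24); ℓ=10 even so k=9
i=0: a=12 ⇒ p=12, q=1
…
i=3: a=3 ⇒ p=211, q=17
…
i=6: a=1 ⇒ p=1030, q=83
…
i=8: a=2 ⇒ p=8724, q=703
i=9: a=2 ⇒ p=21295, q=1716
→ (21295, 1716).  Check: 21295²=453477025, 154·1716²=453477024, difference 1.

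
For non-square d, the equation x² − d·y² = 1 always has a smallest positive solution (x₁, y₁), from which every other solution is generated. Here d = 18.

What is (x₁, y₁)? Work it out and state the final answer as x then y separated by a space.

17 4

√18 → a₀=4, period (4,8); ℓ=2 even so k=1
k=0  a_k=4  p_k/q_k = 4/1
k=1  a_k=4  p_k/q_k = 17/4
→ (17, 4).  Check: 17²=289, 18·4²=288, difference 1.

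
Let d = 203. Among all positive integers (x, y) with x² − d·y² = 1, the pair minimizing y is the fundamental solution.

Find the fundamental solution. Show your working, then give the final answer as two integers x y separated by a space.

√203 → a₀=14, period (4,28); ℓ=2 even so k=1
step 0: (14, 1)  from 14·(1,0) + (0,1)
step 1: (57, 4)  from 4·(14,1) + (1,0)
(x₁, y₁) = (57, 4);  57² − 203·4² = 1 ✓

57 4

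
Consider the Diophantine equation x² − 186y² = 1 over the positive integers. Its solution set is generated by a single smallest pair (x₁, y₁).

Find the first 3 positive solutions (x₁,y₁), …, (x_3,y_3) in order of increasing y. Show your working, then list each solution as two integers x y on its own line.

d=186: √d = [13; 1,1,1,3,4,3,1,1,1,26] (ℓ=10, even), read p_9/q_9
i=0: a=13 ⇒ p=13, q=1
…
i=2: a=1 ⇒ p=27, q=2
i=3: a=1 ⇒ p=41, q=3
…
i=6: a=3 ⇒ p=2073, q=152
…
i=8: a=1 ⇒ p=4787, q=351
i=9: a=1 ⇒ p=7501, q=550
fundamental: x₁=7501, y₁=550  (since 56265001 − 186·302500 = 1)
(7501+550√186)^2 = 112530001 + 8251100√186
(7501+550√186)^3 = 1688175067501 + 123783001650√186

7501 550
112530001 8251100
1688175067501 123783001650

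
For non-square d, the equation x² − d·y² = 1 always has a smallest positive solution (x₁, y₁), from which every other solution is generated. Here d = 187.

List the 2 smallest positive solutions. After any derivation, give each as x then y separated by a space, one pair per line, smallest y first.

√187 → a₀=13, period (1,2,13,2,1,26); ℓ=6 even so k=5
k=0  a_k=13  p_k/q_k = 13/1
k=1  a_k=1  p_k/q_k = 14/1
k=2  a_k=2  p_k/q_k = 41/3
…
k=4  a_k=2  p_k/q_k = 1135/83
k=5  a_k=1  p_k/q_k = 1682/123
fundamental: x₁=1682, y₁=123  (since 2829124 − 187·15129 = 1)
n=2: (1682,123)∘(1682,123) = (1682·1682+187·123·123, 1682·123+123·1682) = (5658247,413772)

1682 123
5658247 413772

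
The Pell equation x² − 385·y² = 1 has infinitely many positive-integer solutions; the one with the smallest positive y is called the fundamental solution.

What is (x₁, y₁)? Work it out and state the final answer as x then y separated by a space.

95831 4884

√385 = [19; 1,1,1,1,1,…,1,1,38, …], period ℓ=16 (even) → k=15
a_0=19:  p_0=19·1+0=19,  q_0=19·0+1=1
a_1=1:  p_1=1·19+1=20,  q_1=1·1+0=1
a_2=1:  p_2=1·20+19=39,  q_2=1·1+1=2
a_3=1:  p_3=1·39+20=59,  q_3=1·2+1=3
a_4=1:  p_4=1·59+39=98,  q_4=1·3+2=5
a_5=1:  p_5=1·98+59=157,  q_5=1·5+3=8
a_6=3:  p_6=3·157+98=569,  q_6=3·8+5=29
a_7=1:  p_7=1·569+157=726,  q_7=1·29+8=37
a_8=2:  p_8=2·726+569=2021,  q_8=2·37+29=103
a_9=1:  p_9=1·2021+726=2747,  q_9=1·103+37=140
…
a_11=1:  p_11=1·10262+2747=13009,  q_11=1·523+140=663
a_12=1:  p_12=1·13009+10262=23271,  q_12=1·663+523=1186
…
a_14=1:  p_14=1·36280+23271=59551,  q_14=1·1849+1186=3035
a_15=1:  p_15=1·59551+36280=95831,  q_15=1·3035+1849=4884
(x₁, y₁) = (95831, 4884);  95831² − 385·4884² = 1 ✓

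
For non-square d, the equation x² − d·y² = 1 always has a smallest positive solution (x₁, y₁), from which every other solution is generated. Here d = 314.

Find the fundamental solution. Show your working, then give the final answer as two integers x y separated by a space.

d=314: √d = [17; 1,2,1,1,2,1,34] (ℓ=7, odd), read p_13/q_13
a_0=17:  p_0=17·1+0=17,  q_0=17·0+1=1
…
a_2=2:  p_2=2·18+17=53,  q_2=2·1+1=3
…
a_4=1:  p_4=1·71+53=124,  q_4=1·4+3=7
a_5=2:  p_5=2·124+71=319,  q_5=2·7+4=18
a_6=1:  p_6=1·319+124=443,  q_6=1·18+7=25
a_7=34:  p_7=34·443+319=15381,  q_7=34·25+18=868
…
a_10=1:  p_10=1·47029+15824=62853,  q_10=1·2654+893=3547
a_11=1:  p_11=1·62853+47029=109882,  q_11=1·3547+2654=6201
a_12=2:  p_12=2·109882+62853=282617,  q_12=2·6201+3547=15949
a_13=1:  p_13=1·282617+109882=392499,  q_13=1·15949+6201=22150
fundamental: x₁=392499, y₁=22150  (since 154055465001 − 314·490622500 = 1)

392499 22150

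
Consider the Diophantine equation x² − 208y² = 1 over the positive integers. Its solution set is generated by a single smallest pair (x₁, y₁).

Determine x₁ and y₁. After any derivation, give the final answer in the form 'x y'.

649 45

√208 = [14; 2,2,1,2,2,28, …], period ℓ=6 (even) → k=5
i=0: a=14 ⇒ p=14, q=1
…
i=2: a=2 ⇒ p=72, q=5
i=3: a=1 ⇒ p=101, q=7
i=4: a=2 ⇒ p=274, q=19
i=5: a=2 ⇒ p=649, q=45
(x₁, y₁) = (649, 45);  649² − 208·45² = 1 ✓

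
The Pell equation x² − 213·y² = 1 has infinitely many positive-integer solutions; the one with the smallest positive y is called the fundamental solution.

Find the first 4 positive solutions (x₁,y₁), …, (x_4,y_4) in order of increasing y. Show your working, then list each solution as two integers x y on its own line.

√213 → a₀=14, period (1,1,2,6,1,8,1,6,2,1,1,28); ℓ=12 even so k=11
step 0: (14, 1)  from 14·(1,0) + (0,1)
step 1: (15, 1)  from 1·(14,1) + (1,0)
step 2: (29, 2)  from 1·(15,1) + (14,1)
step 3: (73, 5)  from 2·(29,2) + (15,1)
step 4: (467, 32)  from 6·(73,5) + (29,2)
step 5: (540, 37)  from 1·(467,32) + (73,5)
step 6: (4787, 328)  from 8·(540,37) + (467,32)
step 7: (5327, 365)  from 1·(4787,328) + (540,37)
step 8: (36749, 2518)  from 6·(5327,365) + (4787,328)
…
step 10: (115574, 7919)  from 1·(78825,5401) + (36749,2518)
step 11: (194399, 13320)  from 1·(115574,7919) + (78825,5401)
fundamental: x₁=194399, y₁=13320  (since 37790971201 − 213·177422400 = 1)
(x_2, y_2) = (194399·194399 + 213·13320·13320, 194399·13320 + 13320·194399) = (75581942401, 5178789360)
(x_3, y_3) = (194399·75581942401 + 213·13320·5178789360, 194399·5178789360 + 13320·75581942401) = (29386108041429599, 2013502945575960)
(x_4, y_4) = (194399·29386108041429599 + 213·13320·2013502945575960, 194399·2013502945575960 + 13320·29386108041429599) = (11425260034216163289601, 782845918228863306720)

194399 13320
75581942401 5178789360
29386108041429599 2013502945575960
11425260034216163289601 782845918228863306720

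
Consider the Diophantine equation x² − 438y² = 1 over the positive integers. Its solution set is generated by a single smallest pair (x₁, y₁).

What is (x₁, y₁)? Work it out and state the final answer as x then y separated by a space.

√438 = [20; 1,12,1,40, …], period ℓ=4 (even) → k=3
step 0: (20, 1)  from 20·(1,0) + (0,1)
step 1: (21, 1)  from 1·(20,1) + (1,0)
step 2: (272, 13)  from 12·(21,1) + (20,1)
step 3: (293, 14)  from 1·(272,13) + (21,1)
(x₁, y₁) = (293, 14);  293² − 438·14² = 1 ✓

293 14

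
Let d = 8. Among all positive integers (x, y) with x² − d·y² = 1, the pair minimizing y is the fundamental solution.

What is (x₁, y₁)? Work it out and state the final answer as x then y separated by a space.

√8 → a₀=2, period (1,4); ℓ=2 even so k=1
step 0: (2, 1)  from 2·(1,0) + (0,1)
step 1: (3, 1)  from 1·(2,1) + (1,0)
→ (3, 1).  Check: 3²=9, 8·1²=8, difference 1.

3 1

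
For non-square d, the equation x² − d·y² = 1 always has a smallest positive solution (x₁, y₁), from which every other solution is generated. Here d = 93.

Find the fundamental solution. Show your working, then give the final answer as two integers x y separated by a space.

√93 → a₀=9, period (1,1,1,4,6,4,1,1,1,18); ℓ=10 even so k=9
a_0=9:  p_0=9·1+0=9,  q_0=9·0+1=1
a_1=1:  p_1=1·9+1=10,  q_1=1·1+0=1
a_2=1:  p_2=1·10+9=19,  q_2=1·1+1=2
…
a_8=1:  p_8=1·4330+3491=7821,  q_8=1·449+362=811
a_9=1:  p_9=1·7821+4330=12151,  q_9=1·811+449=1260
(x₁, y₁) = (12151, 1260);  12151² − 93·1260² = 1 ✓

12151 1260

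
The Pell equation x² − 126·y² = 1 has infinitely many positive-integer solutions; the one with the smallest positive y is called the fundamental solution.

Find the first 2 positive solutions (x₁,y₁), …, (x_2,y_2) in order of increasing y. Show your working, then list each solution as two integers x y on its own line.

449 40
403201 35920

d=126: √d = [11; 4,2,4,22] (ℓ=4, even), read p_3/q_3
i=0: a=11 ⇒ p=11, q=1
…
i=2: a=2 ⇒ p=101, q=9
i=3: a=4 ⇒ p=449, q=40
(x₁, y₁) = (449, 40);  449² − 126·40² = 1 ✓
k=2:  x_2 = 449·449+126·40·40 = 403201,  y_2 = 449·40+40·449 = 35920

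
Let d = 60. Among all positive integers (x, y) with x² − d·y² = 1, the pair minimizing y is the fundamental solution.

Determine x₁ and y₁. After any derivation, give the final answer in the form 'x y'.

√60 → a₀=7, period (1,2,1,14); ℓ=4 even so k=3
step 0: (7, 1)  from 7·(1,0) + (0,1)
step 1: (8, 1)  from 1·(7,1) + (1,0)
step 2: (23, 3)  from 2·(8,1) + (7,1)
step 3: (31, 4)  from 1·(23,3) + (8,1)
fundamental: x₁=31, y₁=4  (since 961 − 60·16 = 1)

31 4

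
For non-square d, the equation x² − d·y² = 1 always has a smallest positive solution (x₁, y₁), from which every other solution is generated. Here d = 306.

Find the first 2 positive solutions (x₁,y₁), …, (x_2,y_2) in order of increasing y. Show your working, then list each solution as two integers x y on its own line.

35 2
2449 140

d=306: √d = [17; 2,34] (ℓ=2, even), read p_1/q_1
i=0: a=17 ⇒ p=17, q=1
i=1: a=2 ⇒ p=35, q=2
(x₁, y₁) = (35, 2);  35² − 306·2² = 1 ✓
(x_2, y_2) = (35·35 + 306·2·2, 35·2 + 2·35) = (2449, 140)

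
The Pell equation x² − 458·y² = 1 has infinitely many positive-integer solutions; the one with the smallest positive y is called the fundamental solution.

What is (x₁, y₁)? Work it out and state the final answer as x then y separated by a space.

√458 = [21; 2,2,42, …], period ℓ=3 (odd) → k=5
i=0: a=21 ⇒ p=21, q=1
…
i=2: a=2 ⇒ p=107, q=5
i=3: a=42 ⇒ p=4537, q=212
i=4: a=2 ⇒ p=9181, q=429
i=5: a=2 ⇒ p=22899, q=1070
fundamental: x₁=22899, y₁=1070  (since 524364201 − 458·1144900 = 1)

22899 1070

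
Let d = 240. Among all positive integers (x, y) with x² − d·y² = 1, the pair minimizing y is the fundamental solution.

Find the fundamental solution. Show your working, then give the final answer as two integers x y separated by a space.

√240 → a₀=15, period (2,30); ℓ=2 even so k=1
step 0: (15, 1)  from 15·(1,0) + (0,1)
step 1: (31, 2)  from 2·(15,1) + (1,0)
→ (31, 2).  Check: 31²=961, 240·2²=960, difference 1.

31 2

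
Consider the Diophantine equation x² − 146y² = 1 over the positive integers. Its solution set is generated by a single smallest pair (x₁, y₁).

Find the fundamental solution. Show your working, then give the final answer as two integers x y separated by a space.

√146 = [12; 12,24, …], period ℓ=2 (even) → k=1
i=0: a=12 ⇒ p=12, q=1
i=1: a=12 ⇒ p=145, q=12
→ (145, 12).  Check: 145²=21025, 146·12²=21024, difference 1.

145 12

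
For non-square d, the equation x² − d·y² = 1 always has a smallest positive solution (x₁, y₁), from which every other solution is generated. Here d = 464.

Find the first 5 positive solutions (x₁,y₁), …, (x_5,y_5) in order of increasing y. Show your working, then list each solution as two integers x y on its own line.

9801 455
192119201 8918910
3765920568201 174828473365
73819574785756801 3426987725981820
1447011301184484245001 67175813229867162275

[21; 1,1,5,1,1,1,5,1,1,42] for √464; ℓ=10 ⇒ convergent index 9
a_0=21:  p_0=21·1+0=21,  q_0=21·0+1=1
…
a_2=1:  p_2=1·22+21=43,  q_2=1·1+1=2
a_3=5:  p_3=5·43+22=237,  q_3=5·2+1=11
a_4=1:  p_4=1·237+43=280,  q_4=1·11+2=13
a_5=1:  p_5=1·280+237=517,  q_5=1·13+11=24
a_6=1:  p_6=1·517+280=797,  q_6=1·24+13=37
a_7=5:  p_7=5·797+517=4502,  q_7=5·37+24=209
a_8=1:  p_8=1·4502+797=5299,  q_8=1·209+37=246
a_9=1:  p_9=1·5299+4502=9801,  q_9=1·246+209=455
fundamental: x₁=9801, y₁=455  (since 96059601 − 464·207025 = 1)
(9801+455√464)^2 = 192119201 + 8918910√464
(9801+455√464)^3 = 3765920568201 + 174828473365√464
(9801+455√464)^4 = 73819574785756801 + 3426987725981820√464
(9801+455√464)^5 = 1447011301184484245001 + 67175813229867162275√464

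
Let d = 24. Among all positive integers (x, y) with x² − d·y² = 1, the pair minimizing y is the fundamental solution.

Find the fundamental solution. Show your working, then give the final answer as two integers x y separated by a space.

5 1

√24 → a₀=4, period (1,8); ℓ=2 even so k=1
i=0: a=4 ⇒ p=4, q=1
i=1: a=1 ⇒ p=5, q=1
→ (5, 1).  Check: 5²=25, 24·1²=24, difference 1.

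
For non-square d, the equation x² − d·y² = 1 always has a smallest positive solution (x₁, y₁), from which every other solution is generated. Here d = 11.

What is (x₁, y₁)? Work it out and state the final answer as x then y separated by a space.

10 3

√11 = [3; 3,6, …], period ℓ=2 (even) → k=1
step 0: (3, 1)  from 3·(1,0) + (0,1)
step 1: (10, 3)  from 3·(3,1) + (1,0)
fundamental: x₁=10, y₁=3  (since 100 − 11·9 = 1)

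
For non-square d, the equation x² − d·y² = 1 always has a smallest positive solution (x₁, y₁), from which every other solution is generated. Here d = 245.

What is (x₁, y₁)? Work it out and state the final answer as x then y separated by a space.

51841 3312

√245 → a₀=15, period (1,1,1,7,6,7,1,1,1,30); ℓ=10 even so k=9
k=0  a_k=15  p_k/q_k = 15/1
k=1  a_k=1  p_k/q_k = 16/1
k=2  a_k=1  p_k/q_k = 31/2
k=3  a_k=1  p_k/q_k = 47/3
k=4  a_k=7  p_k/q_k = 360/23
k=5  a_k=6  p_k/q_k = 2207/141
k=6  a_k=7  p_k/q_k = 15809/1010
k=7  a_k=1  p_k/q_k = 18016/1151
k=8  a_k=1  p_k/q_k = 33825/2161
k=9  a_k=1  p_k/q_k = 51841/3312
(x₁, y₁) = (51841, 3312);  51841² − 245·3312² = 1 ✓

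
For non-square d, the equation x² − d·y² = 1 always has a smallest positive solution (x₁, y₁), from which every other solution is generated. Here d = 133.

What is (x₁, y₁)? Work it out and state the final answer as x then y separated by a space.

2588599 224460

√133 → a₀=11, period (1,1,7,5,1,…,1,1,22); ℓ=16 even so k=15
i=0: a=11 ⇒ p=11, q=1
…
i=2: a=1 ⇒ p=23, q=2
i=3: a=7 ⇒ p=173, q=15
…
i=5: a=1 ⇒ p=1061, q=92
i=6: a=1 ⇒ p=1949, q=169
…
i=8: a=2 ⇒ p=7969, q=691
i=9: a=1 ⇒ p=10979, q=952
i=10: a=1 ⇒ p=18948, q=1643
i=11: a=1 ⇒ p=29927, q=2595
i=12: a=5 ⇒ p=168583, q=14618
…
i=14: a=1 ⇒ p=1378591, q=119539
i=15: a=1 ⇒ p=2588599, q=224460
fundamental: x₁=2588599, y₁=224460  (since 6700844782801 − 133·50382291600 = 1)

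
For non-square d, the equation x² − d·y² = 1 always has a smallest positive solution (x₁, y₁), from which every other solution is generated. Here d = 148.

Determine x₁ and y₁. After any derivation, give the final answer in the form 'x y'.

73 6

√148 = [12; 6,24, …], period ℓ=2 (even) → k=1
step 0: (12, 1)  from 12·(1,0) + (0,1)
step 1: (73, 6)  from 6·(12,1) + (1,0)
fundamental: x₁=73, y₁=6  (since 5329 − 148·36 = 1)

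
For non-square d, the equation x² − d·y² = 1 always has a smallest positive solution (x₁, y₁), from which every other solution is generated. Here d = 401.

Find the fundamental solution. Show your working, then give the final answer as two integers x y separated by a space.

d=401: √d = [20; 40] (ℓ=1, odd), read p_1/q_1
k=0  a_k=20  p_k/q_k = 20/1
k=1  a_k=40  p_k/q_k = 801/40
fundamental: x₁=801, y₁=40  (since 641601 − 401·1600 = 1)

801 40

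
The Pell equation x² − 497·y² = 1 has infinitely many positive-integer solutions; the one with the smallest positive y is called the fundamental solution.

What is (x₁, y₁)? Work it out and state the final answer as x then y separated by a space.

[22; 3,2,2,5,6,5,2,2,3,44] for √497; ℓ=10 ⇒ convergent index 9
i=0: a=22 ⇒ p=22, q=1
i=1: a=3 ⇒ p=67, q=3
…
i=6: a=5 ⇒ p=65476, q=2937
…
i=8: a=2 ⇒ p=352750, q=15823
i=9: a=3 ⇒ p=1201887, q=53912
→ (1201887, 53912).  Check: 1201887²=1444532360769, 497·53912²=1444532360768, difference 1.

1201887 53912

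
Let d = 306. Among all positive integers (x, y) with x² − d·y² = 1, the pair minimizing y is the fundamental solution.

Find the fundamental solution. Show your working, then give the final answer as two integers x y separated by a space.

35 2

[17; 2,34] for √306; ℓ=2 ⇒ convergent index 1
k=0  a_k=17  p_k/q_k = 17/1
k=1  a_k=2  p_k/q_k = 35/2
→ (35, 2).  Check: 35²=1225, 306·2²=1224, difference 1.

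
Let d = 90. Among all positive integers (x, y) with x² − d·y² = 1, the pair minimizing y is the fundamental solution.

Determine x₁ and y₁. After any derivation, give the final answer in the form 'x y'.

19 2

[9; 2,18] for √90; ℓ=2 ⇒ convergent index 1
i=0: a=9 ⇒ p=9, q=1
i=1: a=2 ⇒ p=19, q=2
fundamental: x₁=19, y₁=2  (since 361 − 90·4 = 1)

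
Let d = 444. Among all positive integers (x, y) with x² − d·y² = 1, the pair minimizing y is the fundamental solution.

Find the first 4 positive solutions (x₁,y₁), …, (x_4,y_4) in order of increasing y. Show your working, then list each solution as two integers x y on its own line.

295 14
174049 8260
102688615 4873386
60586108801 2875289480

√444 = [21; 14,42, …], period ℓ=2 (even) → k=1
k=0  a_k=21  p_k/q_k = 21/1
k=1  a_k=14  p_k/q_k = 295/14
→ (295, 14).  Check: 295²=87025, 444·14²=87024, difference 1.
k=2:  x_2 = 295·295+444·14·14 = 174049,  y_2 = 295·14+14·295 = 8260
k=3:  x_3 = 295·174049+444·14·8260 = 102688615,  y_3 = 295·8260+14·174049 = 4873386
k=4:  x_4 = 295·102688615+444·14·4873386 = 60586108801,  y_4 = 295·4873386+14·102688615 = 2875289480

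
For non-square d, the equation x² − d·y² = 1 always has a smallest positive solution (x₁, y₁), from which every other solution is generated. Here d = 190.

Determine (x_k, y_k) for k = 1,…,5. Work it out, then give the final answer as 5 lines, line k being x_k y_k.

52021 3774
5412368881 392654508
563113683064981 40852560317562
58587473808034384321 4250382080167131096
6095557949372399730460501 442218252343896093172470

√190 = [13; 1,3,1,1,1,…,3,1,26, …], period ℓ=14 (even) → k=13
step 0: (13, 1)  from 13·(1,0) + (0,1)
step 1: (14, 1)  from 1·(13,1) + (1,0)
…
step 4: (124, 9)  from 1·(69,5) + (55,4)
step 5: (193, 14)  from 1·(124,9) + (69,5)
step 6: (510, 37)  from 2·(193,14) + (124,9)
…
step 8: (2936, 213)  from 2·(1213,88) + (510,37)
step 9: (4149, 301)  from 1·(2936,213) + (1213,88)
…
step 12: (40787, 2959)  from 3·(11234,815) + (7085,514)
step 13: (52021, 3774)  from 1·(40787,2959) + (11234,815)
(x₁, y₁) = (52021, 3774);  52021² − 190·3774² = 1 ✓
(52021+3774√190)^2 = 5412368881 + 392654508√190
(52021+3774√190)^3 = 563113683064981 + 40852560317562√190
(52021+3774√190)^4 = 58587473808034384321 + 4250382080167131096√190
(52021+3774√190)^5 = 6095557949372399730460501 + 442218252343896093172470√190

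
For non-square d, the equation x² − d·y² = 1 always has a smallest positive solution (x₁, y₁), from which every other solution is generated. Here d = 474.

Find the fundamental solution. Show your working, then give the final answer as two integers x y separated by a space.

[21; 1,3,2,1,1,…,3,1,42] for √474; ℓ=14 ⇒ convergent index 13
step 0: (21, 1)  from 21·(1,0) + (0,1)
step 1: (22, 1)  from 1·(21,1) + (1,0)
step 2: (87, 4)  from 3·(22,1) + (21,1)
step 3: (196, 9)  from 2·(87,4) + (22,1)
step 4: (283, 13)  from 1·(196,9) + (87,4)
…
step 7: (5051, 232)  from 6·(762,35) + (479,22)
step 8: (5813, 267)  from 1·(5051,232) + (762,35)
step 9: (10864, 499)  from 1·(5813,267) + (5051,232)
step 10: (16677, 766)  from 1·(10864,499) + (5813,267)
step 11: (44218, 2031)  from 2·(16677,766) + (10864,499)
step 12: (149331, 6859)  from 3·(44218,2031) + (16677,766)
step 13: (193549, 8890)  from 1·(149331,6859) + (44218,2031)
fundamental: x₁=193549, y₁=8890  (since 37461215401 − 474·79032100 = 1)

193549 8890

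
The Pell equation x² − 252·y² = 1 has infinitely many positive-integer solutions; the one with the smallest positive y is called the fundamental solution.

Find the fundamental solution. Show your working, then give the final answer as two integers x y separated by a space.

d=252: √d = [15; 1,6,1,30] (ℓ=4, even), read p_3/q_3
step 0: (15, 1)  from 15·(1,0) + (0,1)
step 1: (16, 1)  from 1·(15,1) + (1,0)
step 2: (111, 7)  from 6·(16,1) + (15,1)
step 3: (127, 8)  from 1·(111,7) + (16,1)
fundamental: x₁=127, y₁=8  (since 16129 − 252·64 = 1)

127 8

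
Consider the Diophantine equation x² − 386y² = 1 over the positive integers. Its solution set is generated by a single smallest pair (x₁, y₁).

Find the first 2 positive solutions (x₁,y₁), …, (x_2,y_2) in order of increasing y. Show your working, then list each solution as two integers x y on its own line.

d=386: √d = [19; 1,1,1,4,1,18,1,4,1,1,1,38] (ℓ=12, even), read p_11/q_11
step 0: (19, 1)  from 19·(1,0) + (0,1)
…
step 9: (39392, 2005)  from 1·(32771,1668) + (6621,337)
step 10: (72163, 3673)  from 1·(39392,2005) + (32771,1668)
step 11: (111555, 5678)  from 1·(72163,3673) + (39392,2005)
(x₁, y₁) = (111555, 5678);  111555² − 386·5678² = 1 ✓
k=2:  x_2 = 111555·111555+386·5678·5678 = 24889036049,  y_2 = 111555·5678+5678·111555 = 1266818580

111555 5678
24889036049 1266818580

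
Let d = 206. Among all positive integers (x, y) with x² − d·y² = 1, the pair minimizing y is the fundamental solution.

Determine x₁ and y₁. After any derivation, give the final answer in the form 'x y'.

59535 4148

d=206: √d = [14; 2,1,5,14,5,1,2,28] (ℓ=8, even), read p_7/q_7
k=0  a_k=14  p_k/q_k = 14/1
…
k=2  a_k=1  p_k/q_k = 43/3
k=3  a_k=5  p_k/q_k = 244/17
…
k=6  a_k=1  p_k/q_k = 20998/1463
k=7  a_k=2  p_k/q_k = 59535/4148
→ (59535, 4148).  Check: 59535²=3544416225, 206·4148²=3544416224, difference 1.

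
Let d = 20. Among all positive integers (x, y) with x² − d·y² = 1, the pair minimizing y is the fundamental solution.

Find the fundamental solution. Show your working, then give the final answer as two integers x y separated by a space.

[4; 2,8] for √20; ℓ=2 ⇒ convergent index 1
a_0=4:  p_0=4·1+0=4,  q_0=4·0+1=1
a_1=2:  p_1=2·4+1=9,  q_1=2·1+0=2
fundamental: x₁=9, y₁=2  (since 81 − 20·4 = 1)

9 2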